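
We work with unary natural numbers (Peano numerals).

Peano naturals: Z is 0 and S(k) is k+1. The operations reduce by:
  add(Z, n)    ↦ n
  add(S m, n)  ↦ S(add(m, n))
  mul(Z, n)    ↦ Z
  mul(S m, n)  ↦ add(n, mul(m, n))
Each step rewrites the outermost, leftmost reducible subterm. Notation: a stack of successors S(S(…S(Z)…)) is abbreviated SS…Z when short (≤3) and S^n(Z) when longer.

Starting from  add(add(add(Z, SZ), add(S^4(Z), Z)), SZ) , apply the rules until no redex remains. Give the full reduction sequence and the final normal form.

  start: add(add(add(Z, SZ), add(S^4(Z), Z)), SZ)
  step 1: add(add(SZ, add(S^4(Z), Z)), SZ)
  step 2: add(S(add(Z, add(S^4(Z), Z))), SZ)
  step 3: S(add(add(Z, add(S^4(Z), Z)), SZ))
  step 4: S(add(add(S^4(Z), Z), SZ))
  step 5: S(add(S(add(SSSZ, Z)), SZ))
  step 6: S(S(add(add(SSSZ, Z), SZ)))
  step 7: S(S(add(S(add(SSZ, Z)), SZ)))
  step 8: S(S(S(add(add(SSZ, Z), SZ))))
  step 9: S(S(S(add(S(add(SZ, Z)), SZ))))
  step 10: S(S(S(S(add(add(SZ, Z), SZ)))))
  step 11: S(S(S(S(add(S(add(Z, Z)), SZ)))))
  step 12: S(S(S(S(S(add(add(Z, Z), SZ))))))
  step 13: S(S(S(S(S(add(Z, SZ))))))
  step 14: S^6(Z)

Answer: normal form = S^6(Z)  (in 14 steps)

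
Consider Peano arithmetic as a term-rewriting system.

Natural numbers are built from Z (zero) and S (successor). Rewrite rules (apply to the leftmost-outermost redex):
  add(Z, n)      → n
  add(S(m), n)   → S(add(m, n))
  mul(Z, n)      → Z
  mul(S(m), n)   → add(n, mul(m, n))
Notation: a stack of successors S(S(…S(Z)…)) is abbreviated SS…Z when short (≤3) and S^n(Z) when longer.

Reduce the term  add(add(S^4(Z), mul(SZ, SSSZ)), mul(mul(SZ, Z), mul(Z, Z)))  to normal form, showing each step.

Answer: normal form = S^7(Z)  (in 23 steps)

Derivation:
  start: add(add(S^4(Z), mul(SZ, SSSZ)), mul(mul(SZ, Z), mul(Z, Z)))
  [1] add(S(add(SSSZ, mul(SZ, SSSZ))), mul(mul(SZ, Z), mul(Z, Z)))
  [2] S(add(add(SSSZ, mul(SZ, SSSZ)), mul(mul(SZ, Z), mul(Z, Z))))
  [3] S(add(S(add(SSZ, mul(SZ, SSSZ))), mul(mul(SZ, Z), mul(Z, Z))))
  [4] S(S(add(add(SSZ, mul(SZ, SSSZ)), mul(mul(SZ, Z), mul(Z, Z)))))
  [5] S(S(add(S(add(SZ, mul(SZ, SSSZ))), mul(mul(SZ, Z), mul(Z, Z)))))
  [6] S(S(S(add(add(SZ, mul(SZ, SSSZ)), mul(mul(SZ, Z), mul(Z, Z))))))
  [7] S(S(S(add(S(add(Z, mul(SZ, SSSZ))), mul(mul(SZ, Z), mul(Z, Z))))))
  [8] S(S(S(S(add(add(Z, mul(SZ, SSSZ)), mul(mul(SZ, Z), mul(Z, Z)))))))
  [9] S(S(S(S(add(mul(SZ, SSSZ), mul(mul(SZ, Z), mul(Z, Z)))))))
  [10] S(S(S(S(add(add(SSSZ, mul(Z, SSSZ)), mul(mul(SZ, Z), mul(Z, Z)))))))
  [11] S(S(S(S(add(S(add(SSZ, mul(Z, SSSZ))), mul(mul(SZ, Z), mul(Z, Z)))))))
  [12] S(S(S(S(S(add(add(SSZ, mul(Z, SSSZ)), mul(mul(SZ, Z), mul(Z, Z))))))))
  [13] S(S(S(S(S(add(S(add(SZ, mul(Z, SSSZ))), mul(mul(SZ, Z), mul(Z, Z))))))))
  [14] S(S(S(S(S(S(add(add(SZ, mul(Z, SSSZ)), mul(mul(SZ, Z), mul(Z, Z)))))))))
  [15] S(S(S(S(S(S(add(S(add(Z, mul(Z, SSSZ))), mul(mul(SZ, Z), mul(Z, Z)))))))))
  [16] S(S(S(S(S(S(S(add(add(Z, mul(Z, SSSZ)), mul(mul(SZ, Z), mul(Z, Z))))))))))
  [17] S(S(S(S(S(S(S(add(mul(Z, SSSZ), mul(mul(SZ, Z), mul(Z, Z))))))))))
  [18] S(S(S(S(S(S(S(add(Z, mul(mul(SZ, Z), mul(Z, Z))))))))))
  [19] S(S(S(S(S(S(S(mul(mul(SZ, Z), mul(Z, Z)))))))))
  [20] S(S(S(S(S(S(S(mul(add(Z, mul(Z, Z)), mul(Z, Z)))))))))
  [21] S(S(S(S(S(S(S(mul(mul(Z, Z), mul(Z, Z)))))))))
  [22] S(S(S(S(S(S(S(mul(Z, mul(Z, Z)))))))))
  [23] S^7(Z)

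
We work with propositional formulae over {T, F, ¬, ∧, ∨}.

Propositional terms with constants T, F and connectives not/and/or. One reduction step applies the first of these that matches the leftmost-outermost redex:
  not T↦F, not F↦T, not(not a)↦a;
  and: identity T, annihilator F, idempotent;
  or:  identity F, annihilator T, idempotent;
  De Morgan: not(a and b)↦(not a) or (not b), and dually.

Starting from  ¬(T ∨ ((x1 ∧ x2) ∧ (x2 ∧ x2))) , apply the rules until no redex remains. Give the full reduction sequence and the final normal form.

Answer: normal form = F  (in 3 steps)

Derivation:
  start: ¬(T ∨ ((x1 ∧ x2) ∧ (x2 ∧ x2)))
  [1] ¬T ∧ ¬((x1 ∧ x2) ∧ (x2 ∧ x2))
  [2] F ∧ ¬((x1 ∧ x2) ∧ (x2 ∧ x2))
  [3] F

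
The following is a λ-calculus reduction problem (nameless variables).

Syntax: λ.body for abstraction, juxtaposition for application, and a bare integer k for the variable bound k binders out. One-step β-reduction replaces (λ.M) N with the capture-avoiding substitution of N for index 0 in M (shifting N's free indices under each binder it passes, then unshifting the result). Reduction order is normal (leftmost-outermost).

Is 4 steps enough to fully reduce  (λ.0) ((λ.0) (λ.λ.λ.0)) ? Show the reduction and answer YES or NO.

Answer: YES — reaches normal form λ.λ.λ.0 in 2 ≤ 4 steps

Derivation:
  start: (λ.0) ((λ.0) (λ.λ.λ.0))
  step 1: (λ.0) (λ.λ.λ.0)
  step 2: λ.λ.λ.0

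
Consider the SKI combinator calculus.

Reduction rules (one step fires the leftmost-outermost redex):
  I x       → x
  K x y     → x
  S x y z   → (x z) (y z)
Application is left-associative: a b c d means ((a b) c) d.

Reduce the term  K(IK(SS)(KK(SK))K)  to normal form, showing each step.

Answer: normal form = K(SSK)  (in 2 steps)

Derivation:
  start: K(IK(SS)(KK(SK))K)
  [1] K(K(SS)(KK(SK))K)
  [2] K(SSK)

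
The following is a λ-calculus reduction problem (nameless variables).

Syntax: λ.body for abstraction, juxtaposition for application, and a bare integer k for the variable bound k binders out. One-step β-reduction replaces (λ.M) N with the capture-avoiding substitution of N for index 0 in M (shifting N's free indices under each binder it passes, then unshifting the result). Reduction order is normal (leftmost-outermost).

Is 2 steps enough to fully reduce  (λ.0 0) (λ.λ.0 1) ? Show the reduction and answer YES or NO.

  start: (λ.0 0) (λ.λ.0 1)
  →1  (λ.λ.0 1) (λ.λ.0 1)
  →2  λ.0 (λ.λ.0 1)

Answer: YES — reaches normal form λ.0 (λ.λ.0 1) in 2 ≤ 2 steps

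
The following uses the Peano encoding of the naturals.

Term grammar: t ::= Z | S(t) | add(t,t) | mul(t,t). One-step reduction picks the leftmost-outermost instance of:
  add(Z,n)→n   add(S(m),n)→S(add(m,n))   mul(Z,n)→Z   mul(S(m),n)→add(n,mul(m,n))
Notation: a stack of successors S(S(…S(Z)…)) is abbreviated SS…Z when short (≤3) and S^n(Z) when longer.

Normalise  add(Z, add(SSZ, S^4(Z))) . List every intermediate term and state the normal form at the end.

  start: add(Z, add(SSZ, S^4(Z)))
  [1] add(SSZ, S^4(Z))
  [2] S(add(SZ, S^4(Z)))
  [3] S(S(add(Z, S^4(Z))))
  [4] S^6(Z)

Answer: normal form = S^6(Z)  (in 4 steps)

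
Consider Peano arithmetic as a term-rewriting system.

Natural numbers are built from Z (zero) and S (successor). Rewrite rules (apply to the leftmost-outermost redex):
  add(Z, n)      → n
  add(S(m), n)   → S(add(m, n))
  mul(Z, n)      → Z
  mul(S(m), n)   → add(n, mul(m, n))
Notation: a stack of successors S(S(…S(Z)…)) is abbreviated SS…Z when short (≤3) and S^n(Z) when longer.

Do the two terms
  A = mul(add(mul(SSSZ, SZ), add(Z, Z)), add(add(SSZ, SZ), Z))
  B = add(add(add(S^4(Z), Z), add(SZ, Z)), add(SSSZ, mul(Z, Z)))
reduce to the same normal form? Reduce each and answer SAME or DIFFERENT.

Term A:
  start: mul(add(mul(SSSZ, SZ), add(Z, Z)), add(add(SSZ, SZ), Z))
  →1  mul(add(add(SZ, mul(SSZ, SZ)), add(Z, Z)), add(add(SSZ, SZ), Z))
  →2  mul(add(S(add(Z, mul(SSZ, SZ))), add(Z, Z)), add(add(SSZ, SZ), Z))
  →3  mul(S(add(add(Z, mul(SSZ, SZ)), add(Z, Z))), add(add(SSZ, SZ), Z))
  →4  add(add(add(SSZ, SZ), Z), mul(add(add(Z, mul(SSZ, SZ)), add(Z, Z)), add(add(SSZ, SZ), Z)))
  →5  add(add(S(add(SZ, SZ)), Z), mul(add(add(Z, mul(SSZ, SZ)), add(Z, Z)), add(add(SSZ, SZ), Z)))
  →6  add(S(add(add(SZ, SZ), Z)), mul(add(add(Z, mul(SSZ, SZ)), add(Z, Z)), add(add(SSZ, SZ), Z)))
  →7  S(add(add(add(SZ, SZ), Z), mul(add(add(Z, mul(SSZ, SZ)), add(Z, Z)), add(add(SSZ, SZ), Z))))
  →8  S(add(add(S(add(Z, SZ)), Z), mul(add(add(Z, mul(SSZ, SZ)), add(Z, Z)), add(add(SSZ, SZ), Z))))
  →9  S(add(S(add(add(Z, SZ), Z)), mul(add(add(Z, mul(SSZ, SZ)), add(Z, Z)), add(add(SSZ, SZ), Z))))
  →10  S(S(add(add(add(Z, SZ), Z), mul(add(add(Z, mul(SSZ, SZ)), add(Z, Z)), add(add(SSZ, SZ), Z)))))
  →11  S(S(add(add(SZ, Z), mul(add(add(Z, mul(SSZ, SZ)), add(Z, Z)), add(add(SSZ, SZ), Z)))))
  →12  S(S(add(S(add(Z, Z)), mul(add(add(Z, mul(SSZ, SZ)), add(Z, Z)), add(add(SSZ, SZ), Z)))))
  →13  S(S(S(add(add(Z, Z), mul(add(add(Z, mul(SSZ, SZ)), add(Z, Z)), add(add(SSZ, SZ), Z))))))
  →14  S(S(S(add(Z, mul(add(add(Z, mul(SSZ, SZ)), add(Z, Z)), add(add(SSZ, SZ), Z))))))
  →15  S(S(S(mul(add(add(Z, mul(SSZ, SZ)), add(Z, Z)), add(add(SSZ, SZ), Z)))))
  →16  S(S(S(mul(add(mul(SSZ, SZ), add(Z, Z)), add(add(SSZ, SZ), Z)))))
  →17  S(S(S(mul(add(add(SZ, mul(SZ, SZ)), add(Z, Z)), add(add(SSZ, SZ), Z)))))
  →18  S(S(S(mul(add(S(add(Z, mul(SZ, SZ))), add(Z, Z)), add(add(SSZ, SZ), Z)))))
  →19  S(S(S(mul(S(add(add(Z, mul(SZ, SZ)), add(Z, Z))), add(add(SSZ, SZ), Z)))))
  →20  S(S(S(add(add(add(SSZ, SZ), Z), mul(add(add(Z, mul(SZ, SZ)), add(Z, Z)), add(add(SSZ, SZ), Z))))))
  →21  S(S(S(add(add(S(add(SZ, SZ)), Z), mul(add(add(Z, mul(SZ, SZ)), add(Z, Z)), add(add(SSZ, SZ), Z))))))
  →22  S(S(S(add(S(add(add(SZ, SZ), Z)), mul(add(add(Z, mul(SZ, SZ)), add(Z, Z)), add(add(SSZ, SZ), Z))))))
  →23  S(S(S(S(add(add(add(SZ, SZ), Z), mul(add(add(Z, mul(SZ, SZ)), add(Z, Z)), add(add(SSZ, SZ), Z)))))))
  →24  S(S(S(S(add(add(S(add(Z, SZ)), Z), mul(add(add(Z, mul(SZ, SZ)), add(Z, Z)), add(add(SSZ, SZ), Z)))))))
  →25  S(S(S(S(add(S(add(add(Z, SZ), Z)), mul(add(add(Z, mul(SZ, SZ)), add(Z, Z)), add(add(SSZ, SZ), Z)))))))
  →26  S(S(S(S(S(add(add(add(Z, SZ), Z), mul(add(add(Z, mul(SZ, SZ)), add(Z, Z)), add(add(SSZ, SZ), Z))))))))
  →27  S(S(S(S(S(add(add(SZ, Z), mul(add(add(Z, mul(SZ, SZ)), add(Z, Z)), add(add(SSZ, SZ), Z))))))))
  →28  S(S(S(S(S(add(S(add(Z, Z)), mul(add(add(Z, mul(SZ, SZ)), add(Z, Z)), add(add(SSZ, SZ), Z))))))))
  →29  S(S(S(S(S(S(add(add(Z, Z), mul(add(add(Z, mul(SZ, SZ)), add(Z, Z)), add(add(SSZ, SZ), Z)))))))))
  →30  S(S(S(S(S(S(add(Z, mul(add(add(Z, mul(SZ, SZ)), add(Z, Z)), add(add(SSZ, SZ), Z)))))))))
  →31  S(S(S(S(S(S(mul(add(add(Z, mul(SZ, SZ)), add(Z, Z)), add(add(SSZ, SZ), Z))))))))
  →32  S(S(S(S(S(S(mul(add(mul(SZ, SZ), add(Z, Z)), add(add(SSZ, SZ), Z))))))))
  →33  S(S(S(S(S(S(mul(add(add(SZ, mul(Z, SZ)), add(Z, Z)), add(add(SSZ, SZ), Z))))))))
  →34  S(S(S(S(S(S(mul(add(S(add(Z, mul(Z, SZ))), add(Z, Z)), add(add(SSZ, SZ), Z))))))))
  →35  S(S(S(S(S(S(mul(S(add(add(Z, mul(Z, SZ)), add(Z, Z))), add(add(SSZ, SZ), Z))))))))
  →36  S(S(S(S(S(S(add(add(add(SSZ, SZ), Z), mul(add(add(Z, mul(Z, SZ)), add(Z, Z)), add(add(SSZ, SZ), Z)))))))))
  →37  S(S(S(S(S(S(add(add(S(add(SZ, SZ)), Z), mul(add(add(Z, mul(Z, SZ)), add(Z, Z)), add(add(SSZ, SZ), Z)))))))))
  →38  S(S(S(S(S(S(add(S(add(add(SZ, SZ), Z)), mul(add(add(Z, mul(Z, SZ)), add(Z, Z)), add(add(SSZ, SZ), Z)))))))))
  →39  S(S(S(S(S(S(S(add(add(add(SZ, SZ), Z), mul(add(add(Z, mul(Z, SZ)), add(Z, Z)), add(add(SSZ, SZ), Z))))))))))
  →40  S(S(S(S(S(S(S(add(add(S(add(Z, SZ)), Z), mul(add(add(Z, mul(Z, SZ)), add(Z, Z)), add(add(SSZ, SZ), Z))))))))))
  →41  S(S(S(S(S(S(S(add(S(add(add(Z, SZ), Z)), mul(add(add(Z, mul(Z, SZ)), add(Z, Z)), add(add(SSZ, SZ), Z))))))))))
  →42  S(S(S(S(S(S(S(S(add(add(add(Z, SZ), Z), mul(add(add(Z, mul(Z, SZ)), add(Z, Z)), add(add(SSZ, SZ), Z)))))))))))
  →43  S(S(S(S(S(S(S(S(add(add(SZ, Z), mul(add(add(Z, mul(Z, SZ)), add(Z, Z)), add(add(SSZ, SZ), Z)))))))))))
  →44  S(S(S(S(S(S(S(S(add(S(add(Z, Z)), mul(add(add(Z, mul(Z, SZ)), add(Z, Z)), add(add(SSZ, SZ), Z)))))))))))
  →45  S(S(S(S(S(S(S(S(S(add(add(Z, Z), mul(add(add(Z, mul(Z, SZ)), add(Z, Z)), add(add(SSZ, SZ), Z))))))))))))
  →46  S(S(S(S(S(S(S(S(S(add(Z, mul(add(add(Z, mul(Z, SZ)), add(Z, Z)), add(add(SSZ, SZ), Z))))))))))))
  →47  S(S(S(S(S(S(S(S(S(mul(add(add(Z, mul(Z, SZ)), add(Z, Z)), add(add(SSZ, SZ), Z)))))))))))
  →48  S(S(S(S(S(S(S(S(S(mul(add(mul(Z, SZ), add(Z, Z)), add(add(SSZ, SZ), Z)))))))))))
  →49  S(S(S(S(S(S(S(S(S(mul(add(Z, add(Z, Z)), add(add(SSZ, SZ), Z)))))))))))
  →50  S(S(S(S(S(S(S(S(S(mul(add(Z, Z), add(add(SSZ, SZ), Z)))))))))))
  →51  S(S(S(S(S(S(S(S(S(mul(Z, add(add(SSZ, SZ), Z)))))))))))
  →52  S^9(Z)

Term B:
  start: add(add(add(S^4(Z), Z), add(SZ, Z)), add(SSSZ, mul(Z, Z)))
  →1  add(add(S(add(SSSZ, Z)), add(SZ, Z)), add(SSSZ, mul(Z, Z)))
  →2  add(S(add(add(SSSZ, Z), add(SZ, Z))), add(SSSZ, mul(Z, Z)))
  →3  S(add(add(add(SSSZ, Z), add(SZ, Z)), add(SSSZ, mul(Z, Z))))
  →4  S(add(add(S(add(SSZ, Z)), add(SZ, Z)), add(SSSZ, mul(Z, Z))))
  →5  S(add(S(add(add(SSZ, Z), add(SZ, Z))), add(SSSZ, mul(Z, Z))))
  →6  S(S(add(add(add(SSZ, Z), add(SZ, Z)), add(SSSZ, mul(Z, Z)))))
  →7  S(S(add(add(S(add(SZ, Z)), add(SZ, Z)), add(SSSZ, mul(Z, Z)))))
  →8  S(S(add(S(add(add(SZ, Z), add(SZ, Z))), add(SSSZ, mul(Z, Z)))))
  →9  S(S(S(add(add(add(SZ, Z), add(SZ, Z)), add(SSSZ, mul(Z, Z))))))
  →10  S(S(S(add(add(S(add(Z, Z)), add(SZ, Z)), add(SSSZ, mul(Z, Z))))))
  →11  S(S(S(add(S(add(add(Z, Z), add(SZ, Z))), add(SSSZ, mul(Z, Z))))))
  →12  S(S(S(S(add(add(add(Z, Z), add(SZ, Z)), add(SSSZ, mul(Z, Z)))))))
  →13  S(S(S(S(add(add(Z, add(SZ, Z)), add(SSSZ, mul(Z, Z)))))))
  →14  S(S(S(S(add(add(SZ, Z), add(SSSZ, mul(Z, Z)))))))
  →15  S(S(S(S(add(S(add(Z, Z)), add(SSSZ, mul(Z, Z)))))))
  →16  S(S(S(S(S(add(add(Z, Z), add(SSSZ, mul(Z, Z))))))))
  →17  S(S(S(S(S(add(Z, add(SSSZ, mul(Z, Z))))))))
  →18  S(S(S(S(S(add(SSSZ, mul(Z, Z)))))))
  →19  S(S(S(S(S(S(add(SSZ, mul(Z, Z))))))))
  →20  S(S(S(S(S(S(S(add(SZ, mul(Z, Z)))))))))
  →21  S(S(S(S(S(S(S(S(add(Z, mul(Z, Z))))))))))
  →22  S(S(S(S(S(S(S(S(mul(Z, Z)))))))))
  →23  S^8(Z)

Answer: DIFFERENT — A ⇓ S^9(Z), B ⇓ S^8(Z)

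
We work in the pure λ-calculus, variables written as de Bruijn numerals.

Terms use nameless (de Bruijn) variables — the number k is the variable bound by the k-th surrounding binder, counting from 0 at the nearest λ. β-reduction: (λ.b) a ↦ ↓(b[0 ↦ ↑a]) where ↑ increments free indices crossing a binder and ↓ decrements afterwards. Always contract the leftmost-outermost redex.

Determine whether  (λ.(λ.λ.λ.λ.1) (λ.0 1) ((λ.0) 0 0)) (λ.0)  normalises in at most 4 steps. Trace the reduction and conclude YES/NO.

Answer: YES — reaches normal form λ.λ.1 in 3 ≤ 4 steps

Reduction:
  start: (λ.(λ.λ.λ.λ.1) (λ.0 1) ((λ.0) 0 0)) (λ.0)
  [1] (λ.λ.λ.λ.1) (λ.0 (λ.0)) ((λ.0) (λ.0) (λ.0))
  [2] (λ.λ.λ.1) ((λ.0) (λ.0) (λ.0))
  [3] λ.λ.1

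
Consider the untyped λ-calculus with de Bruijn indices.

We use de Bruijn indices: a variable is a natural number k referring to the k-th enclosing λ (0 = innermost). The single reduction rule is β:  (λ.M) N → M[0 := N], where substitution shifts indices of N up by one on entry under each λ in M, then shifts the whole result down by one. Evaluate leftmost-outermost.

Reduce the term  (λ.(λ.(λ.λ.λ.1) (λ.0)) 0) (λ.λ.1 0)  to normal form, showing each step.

  start: (λ.(λ.(λ.λ.λ.1) (λ.0)) 0) (λ.λ.1 0)
  [1] (λ.(λ.λ.λ.1) (λ.0)) (λ.λ.1 0)
  [2] (λ.λ.λ.1) (λ.0)
  [3] λ.λ.1

Answer: normal form = λ.λ.1  (in 3 steps)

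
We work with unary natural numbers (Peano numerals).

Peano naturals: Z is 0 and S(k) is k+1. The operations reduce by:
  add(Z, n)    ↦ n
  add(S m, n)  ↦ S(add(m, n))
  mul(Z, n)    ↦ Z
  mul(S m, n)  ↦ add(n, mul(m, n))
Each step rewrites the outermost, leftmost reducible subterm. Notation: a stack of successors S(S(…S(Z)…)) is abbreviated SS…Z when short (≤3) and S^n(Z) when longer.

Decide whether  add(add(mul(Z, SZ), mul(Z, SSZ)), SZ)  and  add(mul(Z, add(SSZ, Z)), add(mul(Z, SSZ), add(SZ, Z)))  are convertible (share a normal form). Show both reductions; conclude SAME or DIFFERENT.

Answer: SAME — A ⇓ SZ, B ⇓ SZ

Reduction:
Term A:
  start: add(add(mul(Z, SZ), mul(Z, SSZ)), SZ)
  step 1: add(add(Z, mul(Z, SSZ)), SZ)
  step 2: add(mul(Z, SSZ), SZ)
  step 3: add(Z, SZ)
  step 4: SZ

Term B:
  start: add(mul(Z, add(SSZ, Z)), add(mul(Z, SSZ), add(SZ, Z)))
  step 1: add(Z, add(mul(Z, SSZ), add(SZ, Z)))
  step 2: add(mul(Z, SSZ), add(SZ, Z))
  step 3: add(Z, add(SZ, Z))
  step 4: add(SZ, Z)
  step 5: S(add(Z, Z))
  step 6: SZ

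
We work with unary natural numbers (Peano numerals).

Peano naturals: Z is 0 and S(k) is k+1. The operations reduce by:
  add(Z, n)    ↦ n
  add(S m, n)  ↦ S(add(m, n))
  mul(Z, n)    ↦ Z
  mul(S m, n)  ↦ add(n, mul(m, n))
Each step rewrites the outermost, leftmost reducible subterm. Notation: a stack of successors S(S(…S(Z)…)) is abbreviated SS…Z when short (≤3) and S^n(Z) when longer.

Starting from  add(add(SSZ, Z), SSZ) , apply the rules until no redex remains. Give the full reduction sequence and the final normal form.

Answer: normal form = S^4(Z)  (in 6 steps)

Working:
  start: add(add(SSZ, Z), SSZ)
  →1  add(S(add(SZ, Z)), SSZ)
  →2  S(add(add(SZ, Z), SSZ))
  →3  S(add(S(add(Z, Z)), SSZ))
  →4  S(S(add(add(Z, Z), SSZ)))
  →5  S(S(add(Z, SSZ)))
  →6  S^4(Z)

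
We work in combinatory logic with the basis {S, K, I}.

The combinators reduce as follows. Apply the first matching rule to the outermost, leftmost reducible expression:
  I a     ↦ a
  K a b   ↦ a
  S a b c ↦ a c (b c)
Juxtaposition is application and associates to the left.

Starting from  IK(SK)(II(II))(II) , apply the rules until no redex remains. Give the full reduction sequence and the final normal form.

  start: IK(SK)(II(II))(II)
  step 1: K(SK)(II(II))(II)
  step 2: SK(II)
  step 3: SKI

Answer: normal form = SKI  (in 3 steps)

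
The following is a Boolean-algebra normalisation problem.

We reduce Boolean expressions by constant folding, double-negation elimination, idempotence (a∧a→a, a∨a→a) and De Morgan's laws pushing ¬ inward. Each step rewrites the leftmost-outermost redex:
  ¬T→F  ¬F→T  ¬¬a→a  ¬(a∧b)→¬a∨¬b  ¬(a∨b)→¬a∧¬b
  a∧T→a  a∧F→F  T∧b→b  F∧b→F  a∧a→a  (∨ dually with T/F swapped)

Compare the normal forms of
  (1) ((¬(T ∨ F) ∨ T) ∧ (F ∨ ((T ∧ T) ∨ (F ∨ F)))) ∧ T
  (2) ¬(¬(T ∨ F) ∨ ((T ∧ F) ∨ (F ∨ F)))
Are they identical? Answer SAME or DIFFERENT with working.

Answer: SAME — A ⇓ T, B ⇓ T

Reduction:
Term A:
  start: ((¬(T ∨ F) ∨ T) ∧ (F ∨ ((T ∧ T) ∨ (F ∨ F)))) ∧ T
  step 1: (¬(T ∨ F) ∨ T) ∧ (F ∨ ((T ∧ T) ∨ (F ∨ F)))
  step 2: T ∧ (F ∨ ((T ∧ T) ∨ (F ∨ F)))
  step 3: F ∨ ((T ∧ T) ∨ (F ∨ F))
  step 4: (T ∧ T) ∨ (F ∨ F)
  step 5: T ∨ (F ∨ F)
  step 6: T

Term B:
  start: ¬(¬(T ∨ F) ∨ ((T ∧ F) ∨ (F ∨ F)))
  step 1: ¬¬(T ∨ F) ∧ ¬((T ∧ F) ∨ (F ∨ F))
  step 2: (T ∨ F) ∧ ¬((T ∧ F) ∨ (F ∨ F))
  step 3: T ∧ ¬((T ∧ F) ∨ (F ∨ F))
  step 4: ¬((T ∧ F) ∨ (F ∨ F))
  step 5: ¬(T ∧ F) ∧ ¬(F ∨ F)
  step 6: (¬T ∨ ¬F) ∧ ¬(F ∨ F)
  step 7: (F ∨ ¬F) ∧ ¬(F ∨ F)
  step 8: ¬F ∧ ¬(F ∨ F)
  step 9: T ∧ ¬(F ∨ F)
  step 10: ¬(F ∨ F)
  step 11: ¬F ∧ ¬F
  step 12: ¬F
  step 13: T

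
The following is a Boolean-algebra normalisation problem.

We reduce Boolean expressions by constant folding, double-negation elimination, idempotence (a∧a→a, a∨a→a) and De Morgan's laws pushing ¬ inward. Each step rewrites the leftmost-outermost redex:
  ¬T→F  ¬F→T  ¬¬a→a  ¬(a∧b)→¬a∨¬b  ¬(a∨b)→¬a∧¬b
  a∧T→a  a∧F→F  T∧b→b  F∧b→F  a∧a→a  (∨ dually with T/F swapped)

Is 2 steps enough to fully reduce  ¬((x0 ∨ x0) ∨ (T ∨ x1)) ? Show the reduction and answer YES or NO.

Answer: NO — after 2 steps the term is (¬x0 ∧ ¬x0) ∧ ¬(T ∨ x1), not yet normal

Reduction:
  start: ¬((x0 ∨ x0) ∨ (T ∨ x1))
  [1] ¬(x0 ∨ x0) ∧ ¬(T ∨ x1)
  [2] (¬x0 ∧ ¬x0) ∧ ¬(T ∨ x1)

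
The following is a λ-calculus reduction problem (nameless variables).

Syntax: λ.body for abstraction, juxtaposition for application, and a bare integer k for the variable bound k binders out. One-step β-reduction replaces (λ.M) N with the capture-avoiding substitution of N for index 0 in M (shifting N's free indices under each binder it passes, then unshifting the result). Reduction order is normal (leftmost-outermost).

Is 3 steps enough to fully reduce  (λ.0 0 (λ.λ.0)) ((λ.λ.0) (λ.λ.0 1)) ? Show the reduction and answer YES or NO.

Answer: NO — after 3 steps the term is (λ.λ.0) (λ.λ.0 1) (λ.λ.0), not yet normal

Derivation:
  start: (λ.0 0 (λ.λ.0)) ((λ.λ.0) (λ.λ.0 1))
  [1] (λ.λ.0) (λ.λ.0 1) ((λ.λ.0) (λ.λ.0 1)) (λ.λ.0)
  [2] (λ.0) ((λ.λ.0) (λ.λ.0 1)) (λ.λ.0)
  [3] (λ.λ.0) (λ.λ.0 1) (λ.λ.0)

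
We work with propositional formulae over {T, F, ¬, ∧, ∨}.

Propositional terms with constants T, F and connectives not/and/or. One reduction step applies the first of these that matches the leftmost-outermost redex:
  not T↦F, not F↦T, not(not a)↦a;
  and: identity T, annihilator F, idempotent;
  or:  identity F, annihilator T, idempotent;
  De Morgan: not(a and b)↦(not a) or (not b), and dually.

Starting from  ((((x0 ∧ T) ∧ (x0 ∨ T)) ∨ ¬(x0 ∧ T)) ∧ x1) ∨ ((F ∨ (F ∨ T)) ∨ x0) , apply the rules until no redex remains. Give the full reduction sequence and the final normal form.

Answer: normal form = T  (in 10 steps)

Working:
  start: ((((x0 ∧ T) ∧ (x0 ∨ T)) ∨ ¬(x0 ∧ T)) ∧ x1) ∨ ((F ∨ (F ∨ T)) ∨ x0)
  step 1: (((x0 ∧ (x0 ∨ T)) ∨ ¬(x0 ∧ T)) ∧ x1) ∨ ((F ∨ (F ∨ T)) ∨ x0)
  step 2: (((x0 ∧ T) ∨ ¬(x0 ∧ T)) ∧ x1) ∨ ((F ∨ (F ∨ T)) ∨ x0)
  step 3: ((x0 ∨ ¬(x0 ∧ T)) ∧ x1) ∨ ((F ∨ (F ∨ T)) ∨ x0)
  step 4: ((x0 ∨ (¬x0 ∨ ¬T)) ∧ x1) ∨ ((F ∨ (F ∨ T)) ∨ x0)
  step 5: ((x0 ∨ (¬x0 ∨ F)) ∧ x1) ∨ ((F ∨ (F ∨ T)) ∨ x0)
  step 6: ((x0 ∨ ¬x0) ∧ x1) ∨ ((F ∨ (F ∨ T)) ∨ x0)
  step 7: ((x0 ∨ ¬x0) ∧ x1) ∨ ((F ∨ T) ∨ x0)
  step 8: ((x0 ∨ ¬x0) ∧ x1) ∨ (T ∨ x0)
  step 9: ((x0 ∨ ¬x0) ∧ x1) ∨ T
  step 10: T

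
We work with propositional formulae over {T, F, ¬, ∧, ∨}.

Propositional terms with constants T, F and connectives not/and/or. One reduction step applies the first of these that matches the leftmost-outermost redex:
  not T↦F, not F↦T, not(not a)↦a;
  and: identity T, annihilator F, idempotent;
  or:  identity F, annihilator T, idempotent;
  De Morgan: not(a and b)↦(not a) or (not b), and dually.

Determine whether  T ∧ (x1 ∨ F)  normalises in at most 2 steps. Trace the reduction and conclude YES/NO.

  start: T ∧ (x1 ∨ F)
  [1] x1 ∨ F
  [2] x1

Answer: YES — reaches normal form x1 in 2 ≤ 2 steps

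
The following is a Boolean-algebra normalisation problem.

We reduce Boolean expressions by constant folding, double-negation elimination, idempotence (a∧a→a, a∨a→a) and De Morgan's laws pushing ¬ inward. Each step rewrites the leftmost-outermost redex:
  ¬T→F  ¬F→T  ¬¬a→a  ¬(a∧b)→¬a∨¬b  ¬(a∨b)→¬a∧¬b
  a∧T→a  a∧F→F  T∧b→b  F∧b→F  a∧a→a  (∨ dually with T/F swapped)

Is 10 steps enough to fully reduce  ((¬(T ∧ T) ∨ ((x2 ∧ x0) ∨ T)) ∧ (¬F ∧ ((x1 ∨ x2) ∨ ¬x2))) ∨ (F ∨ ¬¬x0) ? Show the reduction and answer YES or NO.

Answer: YES — reaches normal form ((x1 ∨ x2) ∨ ¬x2) ∨ x0 in 10 ≤ 10 steps

Derivation:
  start: ((¬(T ∧ T) ∨ ((x2 ∧ x0) ∨ T)) ∧ (¬F ∧ ((x1 ∨ x2) ∨ ¬x2))) ∨ (F ∨ ¬¬x0)
  →1  (((¬T ∨ ¬T) ∨ ((x2 ∧ x0) ∨ T)) ∧ (¬F ∧ ((x1 ∨ x2) ∨ ¬x2))) ∨ (F ∨ ¬¬x0)
  →2  ((¬T ∨ ((x2 ∧ x0) ∨ T)) ∧ (¬F ∧ ((x1 ∨ x2) ∨ ¬x2))) ∨ (F ∨ ¬¬x0)
  →3  ((F ∨ ((x2 ∧ x0) ∨ T)) ∧ (¬F ∧ ((x1 ∨ x2) ∨ ¬x2))) ∨ (F ∨ ¬¬x0)
  →4  (((x2 ∧ x0) ∨ T) ∧ (¬F ∧ ((x1 ∨ x2) ∨ ¬x2))) ∨ (F ∨ ¬¬x0)
  →5  (T ∧ (¬F ∧ ((x1 ∨ x2) ∨ ¬x2))) ∨ (F ∨ ¬¬x0)
  →6  (¬F ∧ ((x1 ∨ x2) ∨ ¬x2)) ∨ (F ∨ ¬¬x0)
  →7  (T ∧ ((x1 ∨ x2) ∨ ¬x2)) ∨ (F ∨ ¬¬x0)
  →8  ((x1 ∨ x2) ∨ ¬x2) ∨ (F ∨ ¬¬x0)
  →9  ((x1 ∨ x2) ∨ ¬x2) ∨ ¬¬x0
  →10  ((x1 ∨ x2) ∨ ¬x2) ∨ x0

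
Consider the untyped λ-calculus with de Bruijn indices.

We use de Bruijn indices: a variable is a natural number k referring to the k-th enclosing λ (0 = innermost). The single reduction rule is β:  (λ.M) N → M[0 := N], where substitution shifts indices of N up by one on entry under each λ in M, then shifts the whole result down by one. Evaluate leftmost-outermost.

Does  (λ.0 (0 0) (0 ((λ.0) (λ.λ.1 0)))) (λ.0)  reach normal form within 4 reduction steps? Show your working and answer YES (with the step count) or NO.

Answer: NO — after 4 steps the term is (λ.0) ((λ.0) (λ.λ.1 0)), not yet normal

Derivation:
  start: (λ.0 (0 0) (0 ((λ.0) (λ.λ.1 0)))) (λ.0)
  [1] (λ.0) ((λ.0) (λ.0)) ((λ.0) ((λ.0) (λ.λ.1 0)))
  [2] (λ.0) (λ.0) ((λ.0) ((λ.0) (λ.λ.1 0)))
  [3] (λ.0) ((λ.0) ((λ.0) (λ.λ.1 0)))
  [4] (λ.0) ((λ.0) (λ.λ.1 0))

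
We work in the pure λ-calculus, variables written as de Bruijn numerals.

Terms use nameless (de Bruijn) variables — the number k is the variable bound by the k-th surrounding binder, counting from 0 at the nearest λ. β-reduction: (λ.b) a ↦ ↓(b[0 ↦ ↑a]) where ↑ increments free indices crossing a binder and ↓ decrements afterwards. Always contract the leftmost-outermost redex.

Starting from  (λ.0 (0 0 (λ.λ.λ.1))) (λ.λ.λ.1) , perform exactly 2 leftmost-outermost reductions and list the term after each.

Answer: after 2 steps: λ.λ.1

Working:
  start: (λ.0 (0 0 (λ.λ.λ.1))) (λ.λ.λ.1)
  [1] (λ.λ.λ.1) ((λ.λ.λ.1) (λ.λ.λ.1) (λ.λ.λ.1))
  [2] λ.λ.1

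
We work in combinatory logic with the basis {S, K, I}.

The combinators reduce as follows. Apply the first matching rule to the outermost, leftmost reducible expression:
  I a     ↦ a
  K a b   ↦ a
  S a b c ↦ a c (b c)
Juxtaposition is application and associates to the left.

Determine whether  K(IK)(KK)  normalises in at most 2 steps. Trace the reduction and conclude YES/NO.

  start: K(IK)(KK)
  →1  IK
  →2  K

Answer: YES — reaches normal form K in 2 ≤ 2 steps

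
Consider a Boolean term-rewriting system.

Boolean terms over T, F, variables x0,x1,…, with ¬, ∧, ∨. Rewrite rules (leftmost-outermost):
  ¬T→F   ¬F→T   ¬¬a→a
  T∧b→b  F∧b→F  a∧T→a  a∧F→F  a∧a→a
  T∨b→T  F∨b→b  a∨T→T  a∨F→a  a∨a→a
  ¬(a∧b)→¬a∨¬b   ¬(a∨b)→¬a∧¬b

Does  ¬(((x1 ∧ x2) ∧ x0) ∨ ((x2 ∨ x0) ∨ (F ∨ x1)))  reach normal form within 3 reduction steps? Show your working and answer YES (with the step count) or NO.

  start: ¬(((x1 ∧ x2) ∧ x0) ∨ ((x2 ∨ x0) ∨ (F ∨ x1)))
  [1] ¬((x1 ∧ x2) ∧ x0) ∧ ¬((x2 ∨ x0) ∨ (F ∨ x1))
  [2] (¬(x1 ∧ x2) ∨ ¬x0) ∧ ¬((x2 ∨ x0) ∨ (F ∨ x1))
  [3] ((¬x1 ∨ ¬x2) ∨ ¬x0) ∧ ¬((x2 ∨ x0) ∨ (F ∨ x1))

Answer: NO — after 3 steps the term is ((¬x1 ∨ ¬x2) ∨ ¬x0) ∧ ¬((x2 ∨ x0) ∨ (F ∨ x1)), not yet normal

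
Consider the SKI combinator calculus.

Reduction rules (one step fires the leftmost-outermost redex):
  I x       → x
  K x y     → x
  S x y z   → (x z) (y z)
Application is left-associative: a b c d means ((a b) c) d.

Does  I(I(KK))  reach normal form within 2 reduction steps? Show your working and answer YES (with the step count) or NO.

Answer: YES — reaches normal form KK in 2 ≤ 2 steps

Reduction:
  start: I(I(KK))
  step 1: I(KK)
  step 2: KK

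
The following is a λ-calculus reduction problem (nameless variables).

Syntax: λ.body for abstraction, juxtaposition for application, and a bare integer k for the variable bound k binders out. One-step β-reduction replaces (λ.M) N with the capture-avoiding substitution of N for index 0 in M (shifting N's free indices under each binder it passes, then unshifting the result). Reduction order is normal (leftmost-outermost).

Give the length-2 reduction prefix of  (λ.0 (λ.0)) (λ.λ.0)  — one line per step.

  start: (λ.0 (λ.0)) (λ.λ.0)
  step 1: (λ.λ.0) (λ.0)
  step 2: λ.0

Answer: after 2 steps: λ.0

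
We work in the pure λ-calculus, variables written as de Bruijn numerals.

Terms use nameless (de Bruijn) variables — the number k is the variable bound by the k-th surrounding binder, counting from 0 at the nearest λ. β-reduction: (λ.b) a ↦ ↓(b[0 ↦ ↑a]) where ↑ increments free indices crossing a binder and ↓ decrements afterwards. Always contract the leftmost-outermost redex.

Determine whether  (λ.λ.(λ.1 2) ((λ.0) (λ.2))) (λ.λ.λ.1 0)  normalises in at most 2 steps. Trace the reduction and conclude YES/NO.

Answer: YES — reaches normal form λ.0 (λ.λ.λ.1 0) in 2 ≤ 2 steps

Working:
  start: (λ.λ.(λ.1 2) ((λ.0) (λ.2))) (λ.λ.λ.1 0)
  →1  λ.(λ.1 (λ.λ.λ.1 0)) ((λ.0) (λ.λ.λ.λ.1 0))
  →2  λ.0 (λ.λ.λ.1 0)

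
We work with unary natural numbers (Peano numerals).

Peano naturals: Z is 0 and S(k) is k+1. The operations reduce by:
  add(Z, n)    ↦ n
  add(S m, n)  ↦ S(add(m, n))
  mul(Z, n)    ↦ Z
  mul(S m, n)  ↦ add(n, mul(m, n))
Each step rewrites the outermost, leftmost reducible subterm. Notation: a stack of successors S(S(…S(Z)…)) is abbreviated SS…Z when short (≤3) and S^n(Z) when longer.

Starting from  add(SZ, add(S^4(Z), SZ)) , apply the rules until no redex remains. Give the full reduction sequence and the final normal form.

  start: add(SZ, add(S^4(Z), SZ))
  step 1: S(add(Z, add(S^4(Z), SZ)))
  step 2: S(add(S^4(Z), SZ))
  step 3: S(S(add(SSSZ, SZ)))
  step 4: S(S(S(add(SSZ, SZ))))
  step 5: S(S(S(S(add(SZ, SZ)))))
  step 6: S(S(S(S(S(add(Z, SZ))))))
  step 7: S^6(Z)

Answer: normal form = S^6(Z)  (in 7 steps)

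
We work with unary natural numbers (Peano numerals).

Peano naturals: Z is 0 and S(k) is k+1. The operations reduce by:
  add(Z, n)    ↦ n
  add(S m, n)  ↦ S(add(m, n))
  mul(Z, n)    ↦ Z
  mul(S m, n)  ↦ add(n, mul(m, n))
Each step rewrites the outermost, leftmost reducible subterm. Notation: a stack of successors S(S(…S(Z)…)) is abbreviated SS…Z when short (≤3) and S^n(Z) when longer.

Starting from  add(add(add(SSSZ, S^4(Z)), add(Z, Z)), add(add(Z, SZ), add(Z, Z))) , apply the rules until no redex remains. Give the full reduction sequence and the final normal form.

Answer: normal form = S^8(Z)  (in 25 steps)

Reduction:
  start: add(add(add(SSSZ, S^4(Z)), add(Z, Z)), add(add(Z, SZ), add(Z, Z)))
  step 1: add(add(S(add(SSZ, S^4(Z))), add(Z, Z)), add(add(Z, SZ), add(Z, Z)))
  step 2: add(S(add(add(SSZ, S^4(Z)), add(Z, Z))), add(add(Z, SZ), add(Z, Z)))
  step 3: S(add(add(add(SSZ, S^4(Z)), add(Z, Z)), add(add(Z, SZ), add(Z, Z))))
  step 4: S(add(add(S(add(SZ, S^4(Z))), add(Z, Z)), add(add(Z, SZ), add(Z, Z))))
  step 5: S(add(S(add(add(SZ, S^4(Z)), add(Z, Z))), add(add(Z, SZ), add(Z, Z))))
  step 6: S(S(add(add(add(SZ, S^4(Z)), add(Z, Z)), add(add(Z, SZ), add(Z, Z)))))
  step 7: S(S(add(add(S(add(Z, S^4(Z))), add(Z, Z)), add(add(Z, SZ), add(Z, Z)))))
  step 8: S(S(add(S(add(add(Z, S^4(Z)), add(Z, Z))), add(add(Z, SZ), add(Z, Z)))))
  step 9: S(S(S(add(add(add(Z, S^4(Z)), add(Z, Z)), add(add(Z, SZ), add(Z, Z))))))
  step 10: S(S(S(add(add(S^4(Z), add(Z, Z)), add(add(Z, SZ), add(Z, Z))))))
  step 11: S(S(S(add(S(add(SSSZ, add(Z, Z))), add(add(Z, SZ), add(Z, Z))))))
  step 12: S(S(S(S(add(add(SSSZ, add(Z, Z)), add(add(Z, SZ), add(Z, Z)))))))
  step 13: S(S(S(S(add(S(add(SSZ, add(Z, Z))), add(add(Z, SZ), add(Z, Z)))))))
  step 14: S(S(S(S(S(add(add(SSZ, add(Z, Z)), add(add(Z, SZ), add(Z, Z))))))))
  step 15: S(S(S(S(S(add(S(add(SZ, add(Z, Z))), add(add(Z, SZ), add(Z, Z))))))))
  step 16: S(S(S(S(S(S(add(add(SZ, add(Z, Z)), add(add(Z, SZ), add(Z, Z)))))))))
  step 17: S(S(S(S(S(S(add(S(add(Z, add(Z, Z))), add(add(Z, SZ), add(Z, Z)))))))))
  step 18: S(S(S(S(S(S(S(add(add(Z, add(Z, Z)), add(add(Z, SZ), add(Z, Z))))))))))
  step 19: S(S(S(S(S(S(S(add(add(Z, Z), add(add(Z, SZ), add(Z, Z))))))))))
  step 20: S(S(S(S(S(S(S(add(Z, add(add(Z, SZ), add(Z, Z))))))))))
  step 21: S(S(S(S(S(S(S(add(add(Z, SZ), add(Z, Z)))))))))
  step 22: S(S(S(S(S(S(S(add(SZ, add(Z, Z)))))))))
  step 23: S(S(S(S(S(S(S(S(add(Z, add(Z, Z))))))))))
  step 24: S(S(S(S(S(S(S(S(add(Z, Z)))))))))
  step 25: S^8(Z)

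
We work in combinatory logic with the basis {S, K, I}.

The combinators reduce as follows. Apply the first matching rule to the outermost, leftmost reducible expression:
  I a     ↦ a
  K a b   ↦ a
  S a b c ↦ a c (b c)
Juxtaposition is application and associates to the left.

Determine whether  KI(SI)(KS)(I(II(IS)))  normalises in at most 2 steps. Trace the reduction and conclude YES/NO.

  start: KI(SI)(KS)(I(II(IS)))
  [1] I(KS)(I(II(IS)))
  [2] KS(I(II(IS)))

Answer: NO — after 2 steps the term is KS(I(II(IS))), not yet normal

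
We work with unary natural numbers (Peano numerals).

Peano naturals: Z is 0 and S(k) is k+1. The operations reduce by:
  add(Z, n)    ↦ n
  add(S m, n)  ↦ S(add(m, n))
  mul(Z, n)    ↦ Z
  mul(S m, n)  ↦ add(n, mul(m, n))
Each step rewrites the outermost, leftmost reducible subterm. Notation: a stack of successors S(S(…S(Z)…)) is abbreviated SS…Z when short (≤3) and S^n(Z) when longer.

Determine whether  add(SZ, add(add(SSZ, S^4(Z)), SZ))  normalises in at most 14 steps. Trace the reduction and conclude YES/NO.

Answer: YES — reaches normal form S^8(Z) in 12 ≤ 14 steps

Derivation:
  start: add(SZ, add(add(SSZ, S^4(Z)), SZ))
  →1  S(add(Z, add(add(SSZ, S^4(Z)), SZ)))
  →2  S(add(add(SSZ, S^4(Z)), SZ))
  →3  S(add(S(add(SZ, S^4(Z))), SZ))
  →4  S(S(add(add(SZ, S^4(Z)), SZ)))
  →5  S(S(add(S(add(Z, S^4(Z))), SZ)))
  →6  S(S(S(add(add(Z, S^4(Z)), SZ))))
  →7  S(S(S(add(S^4(Z), SZ))))
  →8  S(S(S(S(add(SSSZ, SZ)))))
  →9  S(S(S(S(S(add(SSZ, SZ))))))
  →10  S(S(S(S(S(S(add(SZ, SZ)))))))
  →11  S(S(S(S(S(S(S(add(Z, SZ))))))))
  →12  S^8(Z)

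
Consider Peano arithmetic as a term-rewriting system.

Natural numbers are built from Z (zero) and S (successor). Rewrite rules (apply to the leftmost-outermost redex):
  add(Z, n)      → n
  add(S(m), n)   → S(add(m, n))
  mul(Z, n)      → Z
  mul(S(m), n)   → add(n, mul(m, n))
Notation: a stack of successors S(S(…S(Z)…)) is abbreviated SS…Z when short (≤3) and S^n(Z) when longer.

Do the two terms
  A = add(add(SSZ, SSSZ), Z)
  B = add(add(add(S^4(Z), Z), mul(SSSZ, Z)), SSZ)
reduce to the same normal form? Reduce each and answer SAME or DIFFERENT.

Answer: DIFFERENT — A ⇓ S^5(Z), B ⇓ S^6(Z)

Reduction:
Term A:
  start: add(add(SSZ, SSSZ), Z)
  step 1: add(S(add(SZ, SSSZ)), Z)
  step 2: S(add(add(SZ, SSSZ), Z))
  step 3: S(add(S(add(Z, SSSZ)), Z))
  step 4: S(S(add(add(Z, SSSZ), Z)))
  step 5: S(S(add(SSSZ, Z)))
  step 6: S(S(S(add(SSZ, Z))))
  step 7: S(S(S(S(add(SZ, Z)))))
  step 8: S(S(S(S(S(add(Z, Z))))))
  step 9: S^5(Z)

Term B:
  start: add(add(add(S^4(Z), Z), mul(SSSZ, Z)), SSZ)
  step 1: add(add(S(add(SSSZ, Z)), mul(SSSZ, Z)), SSZ)
  step 2: add(S(add(add(SSSZ, Z), mul(SSSZ, Z))), SSZ)
  step 3: S(add(add(add(SSSZ, Z), mul(SSSZ, Z)), SSZ))
  step 4: S(add(add(S(add(SSZ, Z)), mul(SSSZ, Z)), SSZ))
  step 5: S(add(S(add(add(SSZ, Z), mul(SSSZ, Z))), SSZ))
  step 6: S(S(add(add(add(SSZ, Z), mul(SSSZ, Z)), SSZ)))
  step 7: S(S(add(add(S(add(SZ, Z)), mul(SSSZ, Z)), SSZ)))
  step 8: S(S(add(S(add(add(SZ, Z), mul(SSSZ, Z))), SSZ)))
  step 9: S(S(S(add(add(add(SZ, Z), mul(SSSZ, Z)), SSZ))))
  step 10: S(S(S(add(add(S(add(Z, Z)), mul(SSSZ, Z)), SSZ))))
  step 11: S(S(S(add(S(add(add(Z, Z), mul(SSSZ, Z))), SSZ))))
  step 12: S(S(S(S(add(add(add(Z, Z), mul(SSSZ, Z)), SSZ)))))
  step 13: S(S(S(S(add(add(Z, mul(SSSZ, Z)), SSZ)))))
  step 14: S(S(S(S(add(mul(SSSZ, Z), SSZ)))))
  step 15: S(S(S(S(add(add(Z, mul(SSZ, Z)), SSZ)))))
  step 16: S(S(S(S(add(mul(SSZ, Z), SSZ)))))
  step 17: S(S(S(S(add(add(Z, mul(SZ, Z)), SSZ)))))
  step 18: S(S(S(S(add(mul(SZ, Z), SSZ)))))
  step 19: S(S(S(S(add(add(Z, mul(Z, Z)), SSZ)))))
  step 20: S(S(S(S(add(mul(Z, Z), SSZ)))))
  step 21: S(S(S(S(add(Z, SSZ)))))
  step 22: S^6(Z)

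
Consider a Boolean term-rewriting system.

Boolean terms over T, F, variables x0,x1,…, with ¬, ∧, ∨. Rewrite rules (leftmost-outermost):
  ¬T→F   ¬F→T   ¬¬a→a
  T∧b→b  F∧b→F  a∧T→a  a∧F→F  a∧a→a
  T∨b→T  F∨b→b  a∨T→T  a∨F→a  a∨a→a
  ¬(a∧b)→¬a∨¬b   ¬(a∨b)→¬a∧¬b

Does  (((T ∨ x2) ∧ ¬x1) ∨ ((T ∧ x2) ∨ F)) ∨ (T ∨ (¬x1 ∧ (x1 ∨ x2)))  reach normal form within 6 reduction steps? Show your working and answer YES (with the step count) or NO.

  start: (((T ∨ x2) ∧ ¬x1) ∨ ((T ∧ x2) ∨ F)) ∨ (T ∨ (¬x1 ∧ (x1 ∨ x2)))
  [1] ((T ∧ ¬x1) ∨ ((T ∧ x2) ∨ F)) ∨ (T ∨ (¬x1 ∧ (x1 ∨ x2)))
  [2] (¬x1 ∨ ((T ∧ x2) ∨ F)) ∨ (T ∨ (¬x1 ∧ (x1 ∨ x2)))
  [3] (¬x1 ∨ (T ∧ x2)) ∨ (T ∨ (¬x1 ∧ (x1 ∨ x2)))
  [4] (¬x1 ∨ x2) ∨ (T ∨ (¬x1 ∧ (x1 ∨ x2)))
  [5] (¬x1 ∨ x2) ∨ T
  [6] T

Answer: YES — reaches normal form T in 6 ≤ 6 steps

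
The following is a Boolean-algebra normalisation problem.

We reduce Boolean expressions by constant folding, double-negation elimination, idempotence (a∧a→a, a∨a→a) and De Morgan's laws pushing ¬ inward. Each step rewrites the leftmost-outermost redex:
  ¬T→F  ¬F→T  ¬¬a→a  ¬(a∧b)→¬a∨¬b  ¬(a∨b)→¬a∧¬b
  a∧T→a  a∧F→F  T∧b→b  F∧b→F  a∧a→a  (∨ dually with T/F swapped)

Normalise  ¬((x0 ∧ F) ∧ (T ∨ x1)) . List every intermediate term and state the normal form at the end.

Answer: normal form = T  (in 5 steps)

Working:
  start: ¬((x0 ∧ F) ∧ (T ∨ x1))
  →1  ¬(x0 ∧ F) ∨ ¬(T ∨ x1)
  →2  (¬x0 ∨ ¬F) ∨ ¬(T ∨ x1)
  →3  (¬x0 ∨ T) ∨ ¬(T ∨ x1)
  →4  T ∨ ¬(T ∨ x1)
  →5  T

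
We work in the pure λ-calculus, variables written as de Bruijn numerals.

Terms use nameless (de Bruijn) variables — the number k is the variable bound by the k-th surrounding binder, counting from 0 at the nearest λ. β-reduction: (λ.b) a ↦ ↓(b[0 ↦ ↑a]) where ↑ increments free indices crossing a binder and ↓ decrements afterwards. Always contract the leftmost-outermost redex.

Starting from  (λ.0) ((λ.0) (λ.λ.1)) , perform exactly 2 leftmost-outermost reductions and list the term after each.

Answer: after 2 steps: λ.λ.1

Reduction:
  start: (λ.0) ((λ.0) (λ.λ.1))
  step 1: (λ.0) (λ.λ.1)
  step 2: λ.λ.1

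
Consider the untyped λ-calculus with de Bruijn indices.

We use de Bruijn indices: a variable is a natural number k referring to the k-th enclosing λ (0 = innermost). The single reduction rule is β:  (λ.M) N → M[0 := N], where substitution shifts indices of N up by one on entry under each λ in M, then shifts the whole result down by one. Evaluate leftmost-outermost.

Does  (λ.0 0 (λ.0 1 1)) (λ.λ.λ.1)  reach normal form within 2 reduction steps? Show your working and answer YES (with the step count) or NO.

Answer: NO — after 2 steps the term is (λ.λ.1) (λ.0 (λ.λ.λ.1) (λ.λ.λ.1)), not yet normal

Working:
  start: (λ.0 0 (λ.0 1 1)) (λ.λ.λ.1)
  →1  (λ.λ.λ.1) (λ.λ.λ.1) (λ.0 (λ.λ.λ.1) (λ.λ.λ.1))
  →2  (λ.λ.1) (λ.0 (λ.λ.λ.1) (λ.λ.λ.1))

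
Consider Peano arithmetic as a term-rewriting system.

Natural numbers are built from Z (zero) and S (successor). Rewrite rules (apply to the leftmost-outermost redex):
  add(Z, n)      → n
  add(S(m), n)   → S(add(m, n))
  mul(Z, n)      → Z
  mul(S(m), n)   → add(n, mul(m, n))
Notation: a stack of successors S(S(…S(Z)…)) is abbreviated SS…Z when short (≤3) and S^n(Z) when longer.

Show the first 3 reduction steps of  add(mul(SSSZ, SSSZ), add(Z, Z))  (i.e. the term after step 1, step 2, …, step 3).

  start: add(mul(SSSZ, SSSZ), add(Z, Z))
  [1] add(add(SSSZ, mul(SSZ, SSSZ)), add(Z, Z))
  [2] add(S(add(SSZ, mul(SSZ, SSSZ))), add(Z, Z))
  [3] S(add(add(SSZ, mul(SSZ, SSSZ)), add(Z, Z)))

Answer: after 3 steps: S(add(add(SSZ, mul(SSZ, SSSZ)), add(Z, Z)))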